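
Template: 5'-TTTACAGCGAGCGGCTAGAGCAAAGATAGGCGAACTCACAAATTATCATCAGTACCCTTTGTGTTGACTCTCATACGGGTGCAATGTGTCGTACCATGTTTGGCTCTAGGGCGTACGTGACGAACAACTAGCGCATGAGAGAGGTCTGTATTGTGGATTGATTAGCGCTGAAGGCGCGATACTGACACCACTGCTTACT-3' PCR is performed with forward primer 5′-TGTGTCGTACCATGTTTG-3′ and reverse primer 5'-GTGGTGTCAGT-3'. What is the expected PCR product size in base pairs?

107 bp

Forward primer TGTGTCGTACCATGTTTG is found on the top strand at positions 85–102.
Taking the reverse complement of GTGGTGTCAGT gives ACTGACACCAC, found at positions 181–191 on the template; the primer anneals here to the top strand with its 3' end pointing upstream.
The product runs from position 85 to position 191, so its length is 191 − 85 + 1 = 107 bp.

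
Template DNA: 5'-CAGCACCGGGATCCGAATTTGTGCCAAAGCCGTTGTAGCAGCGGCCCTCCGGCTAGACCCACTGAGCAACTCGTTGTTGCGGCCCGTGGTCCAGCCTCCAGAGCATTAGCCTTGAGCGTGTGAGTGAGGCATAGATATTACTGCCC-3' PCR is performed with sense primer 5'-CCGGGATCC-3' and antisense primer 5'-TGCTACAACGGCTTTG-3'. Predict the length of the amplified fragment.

Forward primer CCGGGATCC is found on the top strand at positions 6–14.
Reverse complement of the reverse primer: CAAAGCCGTTGTAGCA. This occurs on the top strand at positions 25–40.
Amplicon spans positions 6–40: 35 bp.

35 bp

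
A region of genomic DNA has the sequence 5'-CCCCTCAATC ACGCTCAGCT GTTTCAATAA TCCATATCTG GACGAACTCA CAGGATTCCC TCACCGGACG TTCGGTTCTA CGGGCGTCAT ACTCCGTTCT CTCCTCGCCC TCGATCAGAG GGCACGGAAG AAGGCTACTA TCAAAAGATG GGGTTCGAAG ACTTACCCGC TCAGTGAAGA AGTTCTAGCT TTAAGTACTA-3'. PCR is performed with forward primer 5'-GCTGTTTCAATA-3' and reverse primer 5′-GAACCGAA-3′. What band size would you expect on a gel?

The forward primer matches the template at positions 18–29.
Reverse complement of the reverse primer: TTCGGTTC. This occurs on the top strand at positions 71–78.
Product length = (reverse-primer end) − (forward-primer start) + 1 = 78 − 18 + 1 = 61 bp.

61 bp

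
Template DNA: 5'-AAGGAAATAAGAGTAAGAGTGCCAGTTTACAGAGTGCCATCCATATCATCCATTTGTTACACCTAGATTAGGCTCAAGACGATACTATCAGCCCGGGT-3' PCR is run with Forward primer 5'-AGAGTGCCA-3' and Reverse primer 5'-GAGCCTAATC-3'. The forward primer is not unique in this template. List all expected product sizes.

The forward primer AGAGTGCCA matches the top strand at positions 16–24, 31–39.
The reverse primer's reverse complement is GATTAGGCTC, matching at positions 66–75.
Each forward site pairs with the reverse site to give a product ending at position 75: sizes 60, 45 bp.

60 bp, 45 bp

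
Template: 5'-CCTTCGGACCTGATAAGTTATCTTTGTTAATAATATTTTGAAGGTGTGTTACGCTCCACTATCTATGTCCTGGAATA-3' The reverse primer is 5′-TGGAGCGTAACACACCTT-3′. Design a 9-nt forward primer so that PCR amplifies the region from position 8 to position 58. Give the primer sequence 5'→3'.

The reverse primer's reverse complement AAGGTGTGTTACGCTCCA matches the template at positions 41–58; the product starts at position 8.
The forward primer is identical to the top strand over positions 8–16: ACCTGATAA.

5'-ACCTGATAA-3'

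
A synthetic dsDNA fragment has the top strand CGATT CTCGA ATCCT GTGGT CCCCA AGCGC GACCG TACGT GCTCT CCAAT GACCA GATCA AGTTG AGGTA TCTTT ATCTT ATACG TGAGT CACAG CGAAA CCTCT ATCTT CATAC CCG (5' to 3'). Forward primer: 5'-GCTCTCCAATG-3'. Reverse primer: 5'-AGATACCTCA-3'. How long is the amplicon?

Forward primer GCTCTCCAATG is found on the top strand at positions 41–51.
The reverse primer's reverse complement is TGAGGTATCT, which matches the template at positions 64–73.
The product runs from position 41 to position 73, so its length is 73 − 41 + 1 = 33 bp.

33 bp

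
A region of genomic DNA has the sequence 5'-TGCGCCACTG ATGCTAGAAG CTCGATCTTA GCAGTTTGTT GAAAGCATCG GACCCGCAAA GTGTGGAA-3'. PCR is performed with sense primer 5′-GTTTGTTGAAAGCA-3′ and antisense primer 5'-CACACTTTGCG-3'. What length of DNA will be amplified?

32 bp

Scanning the template, GTTTGTTGAAAGCA occurs at positions 34–47; this primer anneals to the bottom strand there with its 3' end pointing downstream.
The reverse primer's reverse complement is CGCAAAGTGTG, which matches the template at positions 55–65.
The product runs from position 34 to position 65, so its length is 65 − 34 + 1 = 32 bp.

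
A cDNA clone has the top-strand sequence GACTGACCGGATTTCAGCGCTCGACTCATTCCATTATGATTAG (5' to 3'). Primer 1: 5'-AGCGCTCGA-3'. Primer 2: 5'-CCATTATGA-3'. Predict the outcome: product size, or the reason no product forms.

Primer 1 (AGCGCTCGA) matches the top strand at positions 16–24 (3' end points downstream).
Primer 2 (CCATTATGA) also matches the top strand directly, at positions 31–39 — its reverse complement TCATAATGG is not present.
Both primers anneal to the bottom strand with 3' ends pointing the same way, so neither can prime synthesis back toward the other.

No product — both primers anneal to the same strand and extend in the same direction.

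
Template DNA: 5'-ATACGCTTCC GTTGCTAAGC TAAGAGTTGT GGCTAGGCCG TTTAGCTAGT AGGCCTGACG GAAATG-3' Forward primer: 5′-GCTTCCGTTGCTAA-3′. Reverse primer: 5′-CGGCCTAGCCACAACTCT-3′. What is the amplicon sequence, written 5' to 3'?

5'-GCTTCCGTTGCTAAGCTAAGAGTTGTGGCTAGGCCG-3'

The forward primer matches the template at positions 5–18.
Reverse complement of the reverse primer: AGAGTTGTGGCTAGGCCG. This occurs on the top strand at positions 23–40.
The product is the template from position 5 through 40 (36 bp).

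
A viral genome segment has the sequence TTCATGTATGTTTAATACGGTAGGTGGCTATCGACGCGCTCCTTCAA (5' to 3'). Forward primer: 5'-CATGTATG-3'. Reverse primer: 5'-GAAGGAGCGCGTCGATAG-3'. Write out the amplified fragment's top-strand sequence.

5'-CATGTATGTTTAATACGGTAGGTGGCTATCGACGCGCTCCTTC-3'

Forward primer CATGTATG is found on the top strand at positions 3–10.
Taking the reverse complement of GAAGGAGCGCGTCGATAG gives CTATCGACGCGCTCCTTC, found at positions 28–45 on the template; the primer anneals here to the top strand with its 3' end pointing upstream.
The product is the template from position 3 through 45 (43 bp).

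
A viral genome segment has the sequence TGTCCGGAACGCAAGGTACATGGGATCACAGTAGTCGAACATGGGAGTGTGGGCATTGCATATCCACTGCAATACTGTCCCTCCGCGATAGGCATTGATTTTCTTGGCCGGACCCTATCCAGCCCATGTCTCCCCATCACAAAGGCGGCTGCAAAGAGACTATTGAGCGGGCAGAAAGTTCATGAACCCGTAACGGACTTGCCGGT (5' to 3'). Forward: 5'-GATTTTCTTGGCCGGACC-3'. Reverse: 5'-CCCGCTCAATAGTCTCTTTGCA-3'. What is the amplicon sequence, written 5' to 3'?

5'-GATTTTCTTGGCCGGACCCTATCCAGCCCATGTCTCCCCATCACAAAGGCGGCTGCAAAGAGACTATTGAGCGGG-3'

Forward primer GATTTTCTTGGCCGGACC is found on the top strand at positions 97–114.
Reverse complement of the reverse primer: TGCAAAGAGACTATTGAGCGGG. This occurs on the top strand at positions 150–171.
The product is the template from position 97 through 171 (75 bp).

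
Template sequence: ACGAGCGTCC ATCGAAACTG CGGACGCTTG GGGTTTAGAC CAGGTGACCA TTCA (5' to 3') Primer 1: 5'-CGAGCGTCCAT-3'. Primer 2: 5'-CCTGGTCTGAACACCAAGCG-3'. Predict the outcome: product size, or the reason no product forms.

Primer 2 (CCTGGTCTGAACACCAAGCG) does not match the top strand, and its reverse complement CGCTTGGTGTTCAGACCAGG does not match either.
With no annealing site for primer 2, no amplification occurs.

No product — primer 2 has no binding site in the template.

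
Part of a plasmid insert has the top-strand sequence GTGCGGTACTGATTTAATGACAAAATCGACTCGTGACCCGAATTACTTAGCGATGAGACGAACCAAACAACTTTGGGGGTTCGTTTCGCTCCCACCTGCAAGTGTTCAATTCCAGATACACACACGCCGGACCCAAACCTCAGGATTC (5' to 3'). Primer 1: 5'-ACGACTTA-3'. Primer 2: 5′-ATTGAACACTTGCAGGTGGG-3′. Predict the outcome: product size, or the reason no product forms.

No product — primer 1 has no binding site in the template.

Primer 1 (ACGACTTA) does not match the top strand, and its reverse complement TAAGTCGT does not match either.
With no annealing site for primer 1, no amplification occurs.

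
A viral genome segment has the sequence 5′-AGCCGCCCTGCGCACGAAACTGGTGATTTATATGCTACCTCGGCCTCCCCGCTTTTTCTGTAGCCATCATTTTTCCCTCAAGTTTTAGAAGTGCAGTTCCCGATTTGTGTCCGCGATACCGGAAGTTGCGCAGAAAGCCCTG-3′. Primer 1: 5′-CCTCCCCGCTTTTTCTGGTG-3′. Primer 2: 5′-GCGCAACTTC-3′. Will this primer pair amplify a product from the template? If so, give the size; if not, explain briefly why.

Primer 1 (CCTCCCCGCTTTTTCTGGTG) does not match the top strand, and its reverse complement CACCAGAAAAAGCGGGGAGG does not match either.
With no annealing site for primer 1, no amplification occurs.

No product — primer 1 has no binding site in the template.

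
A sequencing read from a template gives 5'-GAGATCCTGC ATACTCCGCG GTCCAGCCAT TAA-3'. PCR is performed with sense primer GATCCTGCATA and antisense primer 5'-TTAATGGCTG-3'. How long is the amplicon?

31 bp

The forward primer matches the template at positions 3–13.
Taking the reverse complement of TTAATGGCTG gives CAGCCATTAA, found at positions 24–33 on the template; the primer anneals here to the top strand with its 3' end pointing upstream.
Product length = (reverse-primer end) − (forward-primer start) + 1 = 33 − 3 + 1 = 31 bp.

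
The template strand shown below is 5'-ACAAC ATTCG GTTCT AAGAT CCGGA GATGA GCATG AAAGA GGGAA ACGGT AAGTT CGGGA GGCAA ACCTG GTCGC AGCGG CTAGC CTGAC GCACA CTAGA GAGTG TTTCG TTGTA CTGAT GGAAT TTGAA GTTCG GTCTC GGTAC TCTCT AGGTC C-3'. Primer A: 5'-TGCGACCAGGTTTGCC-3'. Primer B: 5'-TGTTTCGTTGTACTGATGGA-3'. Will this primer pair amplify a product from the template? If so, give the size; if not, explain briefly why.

No product — the primers' 3' ends point away from each other.

Primer A (TGCGACCAGGTTTGCC) has reverse complement GGCAAACCTGGTCGCA, which matches the top strand at positions 61–76; primer A anneals to the top strand there with its 3' end pointing upstream toward position 61.
Primer B (TGTTTCGTTGTACTGATGGA) matches the top strand directly at positions 104–123; it anneals to the bottom strand with its 3' end pointing downstream toward position 123.
The 3' ends diverge (primer A extends toward position 1, primer B toward position 156), so the primers never converge on a shared product.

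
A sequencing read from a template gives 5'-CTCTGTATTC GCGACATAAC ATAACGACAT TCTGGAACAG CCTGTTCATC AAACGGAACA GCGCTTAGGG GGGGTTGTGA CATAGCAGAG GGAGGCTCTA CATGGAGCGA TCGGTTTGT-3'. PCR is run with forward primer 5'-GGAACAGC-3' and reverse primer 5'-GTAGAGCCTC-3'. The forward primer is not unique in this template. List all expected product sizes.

68 bp, 47 bp

The forward primer GGAACAGC matches the top strand at positions 34–41, 55–62.
The reverse primer's reverse complement is GAGGCTCTAC, matching at positions 92–101.
Each forward site pairs with the reverse site to give a product ending at position 101: sizes 68, 47 bp.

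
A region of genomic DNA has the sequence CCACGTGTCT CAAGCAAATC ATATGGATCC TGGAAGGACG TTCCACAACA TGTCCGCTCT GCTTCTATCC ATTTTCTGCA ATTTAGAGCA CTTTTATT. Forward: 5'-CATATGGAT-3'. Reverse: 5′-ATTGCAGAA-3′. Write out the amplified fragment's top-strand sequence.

The forward primer matches the template at positions 20–28.
Reverse complement of the reverse primer: TTCTGCAAT. This occurs on the top strand at positions 74–82.
The product is the template from position 20 through 82 (63 bp).

5'-CATATGGATCCTGGAAGGACGTTCCACAACATGTCCGCTCTGCTTCTATCCATTTTCTGCAAT-3'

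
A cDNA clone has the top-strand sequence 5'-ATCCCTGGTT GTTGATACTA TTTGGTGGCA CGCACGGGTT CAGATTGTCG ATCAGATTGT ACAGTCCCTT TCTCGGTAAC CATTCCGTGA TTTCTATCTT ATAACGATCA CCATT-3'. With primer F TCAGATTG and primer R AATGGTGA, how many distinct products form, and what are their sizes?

Two products: 76 bp, 64 bp

The forward primer TCAGATTG matches the top strand at positions 40–47, 52–59.
The reverse primer's reverse complement is TCACCATT, matching at positions 108–115.
Each forward site pairs with the reverse site to give a product ending at position 115: sizes 76, 64 bp.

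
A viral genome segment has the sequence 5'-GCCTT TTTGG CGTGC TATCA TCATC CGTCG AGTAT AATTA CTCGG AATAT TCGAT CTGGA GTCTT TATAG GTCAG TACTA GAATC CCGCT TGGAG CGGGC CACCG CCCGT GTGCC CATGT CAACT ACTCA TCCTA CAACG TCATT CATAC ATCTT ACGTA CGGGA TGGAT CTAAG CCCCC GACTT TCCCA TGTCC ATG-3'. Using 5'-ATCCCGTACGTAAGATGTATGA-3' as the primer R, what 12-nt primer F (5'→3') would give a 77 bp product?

5'-TTGGAGCGGGCC-3'

The reverse primer's reverse complement TCATACATCTTACGTACGGGAT matches the template at positions 145–166, so the product ends at position 166.
A 77 bp product then starts at position 166 − 77 + 1 = 90.
The forward primer is identical to the top strand there: TTGGAGCGGGCC.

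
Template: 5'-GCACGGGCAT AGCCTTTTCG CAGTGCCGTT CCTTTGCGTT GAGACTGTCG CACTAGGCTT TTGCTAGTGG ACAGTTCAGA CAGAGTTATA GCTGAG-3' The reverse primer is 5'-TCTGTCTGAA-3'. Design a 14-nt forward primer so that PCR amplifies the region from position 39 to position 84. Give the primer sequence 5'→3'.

5'-TTGAGACTGTCGCA-3'

The reverse primer's reverse complement TTCAGACAGA matches the template at positions 75–84; the product starts at position 39.
The forward primer is identical to the top strand over positions 39–52: TTGAGACTGTCGCA.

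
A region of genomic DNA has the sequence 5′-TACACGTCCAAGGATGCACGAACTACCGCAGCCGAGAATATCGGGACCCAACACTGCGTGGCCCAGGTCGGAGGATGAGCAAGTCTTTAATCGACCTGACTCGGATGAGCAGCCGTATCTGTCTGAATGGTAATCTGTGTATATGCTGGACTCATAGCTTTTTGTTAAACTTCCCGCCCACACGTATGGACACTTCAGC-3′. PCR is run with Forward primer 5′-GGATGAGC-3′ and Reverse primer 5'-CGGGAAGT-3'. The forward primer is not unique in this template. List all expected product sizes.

104 bp, 74 bp

The forward primer GGATGAGC matches the top strand at positions 73–80, 103–110.
The reverse primer's reverse complement is ACTTCCCG, matching at positions 169–176.
Each forward site pairs with the reverse site to give a product ending at position 176: sizes 104, 74 bp.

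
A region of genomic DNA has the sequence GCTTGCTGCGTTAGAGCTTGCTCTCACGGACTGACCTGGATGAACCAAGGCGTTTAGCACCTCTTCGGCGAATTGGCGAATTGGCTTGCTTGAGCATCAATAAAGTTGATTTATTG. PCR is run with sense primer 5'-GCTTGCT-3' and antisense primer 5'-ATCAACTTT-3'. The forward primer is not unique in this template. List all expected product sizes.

110 bp, 95 bp, 27 bp

The forward primer GCTTGCT matches the top strand at positions 1–7, 16–22, 84–90.
The reverse primer's reverse complement is AAAGTTGAT, matching at positions 102–110.
Each forward site pairs with the reverse site to give a product ending at position 110: sizes 110, 95, 27 bp.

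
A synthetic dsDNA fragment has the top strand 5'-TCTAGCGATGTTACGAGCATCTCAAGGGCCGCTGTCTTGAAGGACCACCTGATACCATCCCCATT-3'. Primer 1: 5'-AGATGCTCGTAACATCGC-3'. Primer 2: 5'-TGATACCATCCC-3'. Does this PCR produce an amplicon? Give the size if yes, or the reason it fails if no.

No product — the primers' 3' ends point away from each other.

Primer 1 (AGATGCTCGTAACATCGC) has reverse complement GCGATGTTACGAGCATCT, which matches the top strand at positions 5–22; primer 1 anneals to the top strand there with its 3' end pointing upstream toward position 5.
Primer 2 (TGATACCATCCC) matches the top strand directly at positions 50–61; it anneals to the bottom strand with its 3' end pointing downstream toward position 61.
The 3' ends diverge (primer 1 extends toward position 1, primer 2 toward position 65), so the primers never converge on a shared product.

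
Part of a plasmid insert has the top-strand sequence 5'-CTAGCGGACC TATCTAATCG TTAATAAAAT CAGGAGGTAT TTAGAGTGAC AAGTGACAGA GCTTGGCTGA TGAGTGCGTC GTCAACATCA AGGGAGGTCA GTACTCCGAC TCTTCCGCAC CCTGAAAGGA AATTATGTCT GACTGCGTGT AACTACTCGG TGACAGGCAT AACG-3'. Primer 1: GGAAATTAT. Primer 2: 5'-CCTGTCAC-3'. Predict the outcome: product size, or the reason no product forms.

Primer 1 (GGAAATTAT) matches the top strand at positions 128–136; it acts as a forward primer.
Primer 2's reverse complement is GTGACAGG, matching the top strand at positions 160–167; it acts as a reverse primer.
The 3' ends face each other across positions 128–167, giving a 40 bp product.

Yes — a 40 bp product.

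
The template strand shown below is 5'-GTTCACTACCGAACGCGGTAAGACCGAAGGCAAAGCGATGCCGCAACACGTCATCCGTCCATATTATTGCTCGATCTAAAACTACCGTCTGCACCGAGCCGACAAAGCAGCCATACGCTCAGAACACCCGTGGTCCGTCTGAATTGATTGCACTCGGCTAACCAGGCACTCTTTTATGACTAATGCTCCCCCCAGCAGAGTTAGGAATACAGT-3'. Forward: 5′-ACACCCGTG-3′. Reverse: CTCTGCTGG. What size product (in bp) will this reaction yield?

Forward primer ACACCCGTG is found on the top strand at positions 124–132.
Reverse complement of the reverse primer: CCAGCAGAG. This occurs on the top strand at positions 192–200.
The product runs from position 124 to position 200, so its length is 200 − 124 + 1 = 77 bp.

77 bp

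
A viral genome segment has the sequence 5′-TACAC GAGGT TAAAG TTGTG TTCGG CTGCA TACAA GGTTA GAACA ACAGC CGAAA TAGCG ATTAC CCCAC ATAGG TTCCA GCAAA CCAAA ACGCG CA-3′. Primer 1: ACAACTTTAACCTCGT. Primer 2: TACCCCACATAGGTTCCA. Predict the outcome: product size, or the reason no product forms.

No product — the primers' 3' ends point away from each other.

Primer 1 (ACAACTTTAACCTCGT) has reverse complement ACGAGGTTAAAGTTGT, which matches the top strand at positions 4–19; primer 1 anneals to the top strand there with its 3' end pointing upstream toward position 4.
Primer 2 (TACCCCACATAGGTTCCA) matches the top strand directly at positions 63–80; it anneals to the bottom strand with its 3' end pointing downstream toward position 80.
The 3' ends diverge (primer 1 extends toward position 1, primer 2 toward position 97), so the primers never converge on a shared product.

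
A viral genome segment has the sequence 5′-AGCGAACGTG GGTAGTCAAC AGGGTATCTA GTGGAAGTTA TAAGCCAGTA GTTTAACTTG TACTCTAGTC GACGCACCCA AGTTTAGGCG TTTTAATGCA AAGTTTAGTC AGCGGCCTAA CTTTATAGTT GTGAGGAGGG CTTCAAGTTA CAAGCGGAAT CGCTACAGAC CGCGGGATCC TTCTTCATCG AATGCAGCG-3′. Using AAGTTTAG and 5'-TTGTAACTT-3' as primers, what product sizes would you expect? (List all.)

The forward primer AAGTTTAG matches the top strand at positions 80–87, 101–108.
The reverse primer's reverse complement is AAGTTACAA, matching at positions 145–153.
Each forward site pairs with the reverse site to give a product ending at position 153: sizes 74, 53 bp.

74 bp, 53 bp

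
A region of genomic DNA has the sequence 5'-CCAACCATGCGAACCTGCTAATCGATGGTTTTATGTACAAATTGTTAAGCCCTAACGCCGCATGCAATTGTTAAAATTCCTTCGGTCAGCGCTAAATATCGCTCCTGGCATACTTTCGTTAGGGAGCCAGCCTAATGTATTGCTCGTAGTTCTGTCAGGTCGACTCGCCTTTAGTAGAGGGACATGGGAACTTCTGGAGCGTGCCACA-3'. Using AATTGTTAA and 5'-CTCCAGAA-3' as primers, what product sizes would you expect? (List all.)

The forward primer AATTGTTAA matches the top strand at positions 40–48, 66–74.
The reverse primer's reverse complement is TTCTGGAG, matching at positions 192–199.
Each forward site pairs with the reverse site to give a product ending at position 199: sizes 160, 134 bp.

160 bp, 134 bp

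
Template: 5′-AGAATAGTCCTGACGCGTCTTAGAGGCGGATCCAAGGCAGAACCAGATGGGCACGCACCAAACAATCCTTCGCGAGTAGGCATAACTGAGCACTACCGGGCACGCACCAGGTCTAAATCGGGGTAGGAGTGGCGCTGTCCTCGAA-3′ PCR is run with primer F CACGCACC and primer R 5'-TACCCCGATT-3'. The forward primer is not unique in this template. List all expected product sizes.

The forward primer CACGCACC matches the top strand at positions 52–59, 101–108.
The reverse primer's reverse complement is AATCGGGGTA, matching at positions 116–125.
Each forward site pairs with the reverse site to give a product ending at position 125: sizes 74, 25 bp.

74 bp, 25 bp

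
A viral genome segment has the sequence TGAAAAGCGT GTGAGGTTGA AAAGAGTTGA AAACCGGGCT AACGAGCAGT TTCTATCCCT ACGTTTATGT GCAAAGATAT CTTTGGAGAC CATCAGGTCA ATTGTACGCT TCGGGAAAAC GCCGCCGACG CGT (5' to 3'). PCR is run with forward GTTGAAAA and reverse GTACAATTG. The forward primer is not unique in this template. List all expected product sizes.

92 bp, 82 bp

The forward primer GTTGAAAA matches the top strand at positions 16–23, 26–33.
The reverse primer's reverse complement is CAATTGTAC, matching at positions 99–107.
Each forward site pairs with the reverse site to give a product ending at position 107: sizes 92, 82 bp.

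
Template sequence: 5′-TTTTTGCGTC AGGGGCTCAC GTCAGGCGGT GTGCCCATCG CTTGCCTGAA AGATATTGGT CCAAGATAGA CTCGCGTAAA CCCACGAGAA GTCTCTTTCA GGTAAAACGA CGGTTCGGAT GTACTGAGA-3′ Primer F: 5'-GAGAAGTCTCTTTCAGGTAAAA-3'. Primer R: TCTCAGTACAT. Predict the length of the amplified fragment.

44 bp

The forward primer matches the template at positions 86–107.
Taking the reverse complement of TCTCAGTACAT gives ATGTACTGAGA, found at positions 119–129 on the template; the primer anneals here to the top strand with its 3' end pointing upstream.
The product runs from position 86 to position 129, so its length is 129 − 86 + 1 = 44 bp.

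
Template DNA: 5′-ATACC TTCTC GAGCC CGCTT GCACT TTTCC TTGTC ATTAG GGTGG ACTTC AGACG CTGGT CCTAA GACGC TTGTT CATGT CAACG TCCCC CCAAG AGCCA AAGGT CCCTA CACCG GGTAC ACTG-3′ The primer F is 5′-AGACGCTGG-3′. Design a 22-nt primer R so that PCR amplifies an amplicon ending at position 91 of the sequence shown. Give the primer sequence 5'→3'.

The forward primer binds at positions 51–59; the product's 3' end on the top strand is position 91.
The reverse primer anneals to the top strand over positions 70–91, i.e. to CTTGTTCATGTCAACGTCCCCC.
Its sequence written 5'→3' is the reverse complement: GGGGGACGTTGACATGAACAAG.

5'-GGGGGACGTTGACATGAACAAG-3'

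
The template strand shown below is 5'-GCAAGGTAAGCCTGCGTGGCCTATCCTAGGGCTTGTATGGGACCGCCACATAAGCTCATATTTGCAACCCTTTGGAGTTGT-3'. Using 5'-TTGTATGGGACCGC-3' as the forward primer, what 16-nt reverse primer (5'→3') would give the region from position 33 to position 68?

5'-GTTGCAAATATGAGCT-3'

The product's 3' end on the top strand is position 68.
The reverse primer anneals to the top strand over positions 53–68, i.e. to AGCTCATATTTGCAAC.
Its sequence written 5'→3' is the reverse complement: GTTGCAAATATGAGCT.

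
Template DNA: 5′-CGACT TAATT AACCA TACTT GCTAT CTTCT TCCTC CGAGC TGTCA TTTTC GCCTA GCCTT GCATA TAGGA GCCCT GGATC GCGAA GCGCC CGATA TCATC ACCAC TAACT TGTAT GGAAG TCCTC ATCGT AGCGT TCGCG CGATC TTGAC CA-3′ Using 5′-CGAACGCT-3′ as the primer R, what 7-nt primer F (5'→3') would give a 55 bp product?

5'-AAGCGCC-3'

The reverse primer's reverse complement AGCGTTCG matches the template at positions 131–138, so the product ends at position 138.
A 55 bp product then starts at position 138 − 55 + 1 = 84.
The forward primer is identical to the top strand there: AAGCGCC.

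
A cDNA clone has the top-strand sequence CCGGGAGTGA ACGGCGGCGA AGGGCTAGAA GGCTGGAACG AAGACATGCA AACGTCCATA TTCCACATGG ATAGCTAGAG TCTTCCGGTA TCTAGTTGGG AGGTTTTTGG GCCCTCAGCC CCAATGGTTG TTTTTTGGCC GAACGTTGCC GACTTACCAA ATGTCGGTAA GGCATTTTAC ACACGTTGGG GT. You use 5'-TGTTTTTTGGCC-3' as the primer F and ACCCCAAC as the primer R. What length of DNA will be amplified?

64 bp

Forward primer TGTTTTTTGGCC is found on the top strand at positions 129–140.
Taking the reverse complement of ACCCCAAC gives GTTGGGGT, found at positions 185–192 on the template; the primer anneals here to the top strand with its 3' end pointing upstream.
Product length = (reverse-primer end) − (forward-primer start) + 1 = 192 − 129 + 1 = 64 bp.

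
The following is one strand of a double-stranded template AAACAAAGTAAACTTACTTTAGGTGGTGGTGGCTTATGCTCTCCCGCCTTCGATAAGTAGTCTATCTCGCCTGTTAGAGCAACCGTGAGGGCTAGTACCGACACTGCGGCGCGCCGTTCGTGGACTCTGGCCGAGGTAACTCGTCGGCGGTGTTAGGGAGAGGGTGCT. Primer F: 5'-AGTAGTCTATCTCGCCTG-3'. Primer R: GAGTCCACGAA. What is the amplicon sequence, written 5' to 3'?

5'-AGTAGTCTATCTCGCCTGTTAGAGCAACCGTGAGGGCTAGTACCGACACTGCGGCGCGCCGTTCGTGGACTC-3'

The forward primer matches the template at positions 56–73.
The reverse primer's reverse complement is TTCGTGGACTC, which matches the template at positions 117–127.
The product is the template from position 56 through 127 (72 bp).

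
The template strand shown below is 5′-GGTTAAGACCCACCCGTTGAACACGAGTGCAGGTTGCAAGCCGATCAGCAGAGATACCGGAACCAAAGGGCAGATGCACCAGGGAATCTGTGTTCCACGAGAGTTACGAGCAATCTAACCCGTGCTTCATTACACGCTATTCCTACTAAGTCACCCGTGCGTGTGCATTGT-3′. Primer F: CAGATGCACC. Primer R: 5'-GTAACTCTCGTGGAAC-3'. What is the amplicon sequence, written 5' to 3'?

Scanning the template, CAGATGCACC occurs at positions 71–80; this primer anneals to the bottom strand there with its 3' end pointing downstream.
Reverse complement of the reverse primer: GTTCCACGAGAGTTAC. This occurs on the top strand at positions 92–107.
The product is the template from position 71 through 107 (37 bp).

5'-CAGATGCACCAGGGAATCTGTGTTCCACGAGAGTTAC-3'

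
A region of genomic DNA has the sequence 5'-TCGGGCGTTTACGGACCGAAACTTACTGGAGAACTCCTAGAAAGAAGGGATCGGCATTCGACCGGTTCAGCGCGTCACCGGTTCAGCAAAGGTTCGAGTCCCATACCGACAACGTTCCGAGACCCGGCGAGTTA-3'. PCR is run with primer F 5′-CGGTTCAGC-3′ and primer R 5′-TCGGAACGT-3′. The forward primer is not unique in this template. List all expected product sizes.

58 bp, 42 bp

The forward primer CGGTTCAGC matches the top strand at positions 63–71, 79–87.
The reverse primer's reverse complement is ACGTTCCGA, matching at positions 112–120.
Each forward site pairs with the reverse site to give a product ending at position 120: sizes 58, 42 bp.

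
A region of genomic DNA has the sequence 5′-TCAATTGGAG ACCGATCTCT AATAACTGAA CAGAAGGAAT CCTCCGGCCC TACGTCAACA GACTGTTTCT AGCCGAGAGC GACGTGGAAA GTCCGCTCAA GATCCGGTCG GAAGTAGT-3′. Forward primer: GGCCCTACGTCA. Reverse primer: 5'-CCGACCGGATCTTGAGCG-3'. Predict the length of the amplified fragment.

Scanning the template, GGCCCTACGTCA occurs at positions 46–57; this primer anneals to the bottom strand there with its 3' end pointing downstream.
Taking the reverse complement of CCGACCGGATCTTGAGCG gives CGCTCAAGATCCGGTCGG, found at positions 94–111 on the template; the primer anneals here to the top strand with its 3' end pointing upstream.
Amplicon spans positions 46–111: 66 bp.

66 bp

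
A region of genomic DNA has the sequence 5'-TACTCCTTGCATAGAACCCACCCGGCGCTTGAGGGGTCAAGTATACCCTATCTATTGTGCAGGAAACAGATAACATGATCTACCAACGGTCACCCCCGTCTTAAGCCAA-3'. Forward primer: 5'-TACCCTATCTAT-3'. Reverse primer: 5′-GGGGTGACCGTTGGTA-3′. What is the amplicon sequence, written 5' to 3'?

The forward primer matches the template at positions 44–55.
The reverse primer's reverse complement is TACCAACGGTCACCCC, which matches the template at positions 81–96.
The product is the template from position 44 through 96 (53 bp).

5'-TACCCTATCTATTGTGCAGGAAACAGATAACATGATCTACCAACGGTCACCCC-3'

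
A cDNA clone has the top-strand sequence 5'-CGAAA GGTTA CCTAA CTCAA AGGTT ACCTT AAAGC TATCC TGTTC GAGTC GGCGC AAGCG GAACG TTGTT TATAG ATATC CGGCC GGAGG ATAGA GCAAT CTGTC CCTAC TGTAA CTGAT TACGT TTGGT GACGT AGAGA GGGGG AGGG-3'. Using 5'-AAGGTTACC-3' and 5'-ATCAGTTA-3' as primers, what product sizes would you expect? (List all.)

The forward primer AAGGTTACC matches the top strand at positions 4–12, 20–28.
The reverse primer's reverse complement is TAACTGAT, matching at positions 113–120.
Each forward site pairs with the reverse site to give a product ending at position 120: sizes 117, 101 bp.

117 bp, 101 bp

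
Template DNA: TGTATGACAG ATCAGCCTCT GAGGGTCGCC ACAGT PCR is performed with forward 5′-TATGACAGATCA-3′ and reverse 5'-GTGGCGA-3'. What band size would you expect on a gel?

Forward primer TATGACAGATCA is found on the top strand at positions 3–14.
Taking the reverse complement of GTGGCGA gives TCGCCAC, found at positions 26–32 on the template; the primer anneals here to the top strand with its 3' end pointing upstream.
Product length = (reverse-primer end) − (forward-primer start) + 1 = 32 − 3 + 1 = 30 bp.

30 bp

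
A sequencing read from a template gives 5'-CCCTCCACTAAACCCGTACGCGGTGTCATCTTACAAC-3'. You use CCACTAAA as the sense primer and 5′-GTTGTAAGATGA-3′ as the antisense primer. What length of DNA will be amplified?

Forward primer CCACTAAA is found on the top strand at positions 5–12.
Taking the reverse complement of GTTGTAAGATGA gives TCATCTTACAAC, found at positions 26–37 on the template; the primer anneals here to the top strand with its 3' end pointing upstream.
Product length = (reverse-primer end) − (forward-primer start) + 1 = 37 − 5 + 1 = 33 bp.

33 bp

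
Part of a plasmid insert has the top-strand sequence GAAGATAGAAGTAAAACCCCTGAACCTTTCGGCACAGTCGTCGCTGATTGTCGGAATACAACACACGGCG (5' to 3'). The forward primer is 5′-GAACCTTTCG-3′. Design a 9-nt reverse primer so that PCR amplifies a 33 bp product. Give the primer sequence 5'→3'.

The forward primer binds at positions 22–31, so a 33 bp product ends at position 22 + 33 − 1 = 54.
The reverse primer anneals to the top strand over positions 46–54, i.e. to GATTGTCGG.
Its sequence written 5'→3' is the reverse complement: CCGACAATC.

5'-CCGACAATC-3'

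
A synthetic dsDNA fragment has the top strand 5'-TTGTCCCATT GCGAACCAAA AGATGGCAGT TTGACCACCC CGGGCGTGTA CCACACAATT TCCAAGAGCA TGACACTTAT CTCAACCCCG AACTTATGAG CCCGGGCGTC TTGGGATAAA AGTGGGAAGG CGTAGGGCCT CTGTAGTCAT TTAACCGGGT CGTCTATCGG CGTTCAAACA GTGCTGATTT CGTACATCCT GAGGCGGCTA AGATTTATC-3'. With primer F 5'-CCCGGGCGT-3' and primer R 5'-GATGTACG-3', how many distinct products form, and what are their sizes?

The forward primer CCCGGGCGT matches the top strand at positions 39–47, 101–109.
The reverse primer's reverse complement is CGTACATC, matching at positions 191–198.
Each forward site pairs with the reverse site to give a product ending at position 198: sizes 160, 98 bp.

Two products: 160 bp, 98 bp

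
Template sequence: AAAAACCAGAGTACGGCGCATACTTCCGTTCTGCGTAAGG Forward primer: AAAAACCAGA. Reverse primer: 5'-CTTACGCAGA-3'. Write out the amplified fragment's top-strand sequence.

Scanning the template, AAAAACCAGA occurs at positions 1–10; this primer anneals to the bottom strand there with its 3' end pointing downstream.
Taking the reverse complement of CTTACGCAGA gives TCTGCGTAAG, found at positions 30–39 on the template; the primer anneals here to the top strand with its 3' end pointing upstream.
The product is the template from position 1 through 39 (39 bp).

5'-AAAAACCAGAGTACGGCGCATACTTCCGTTCTGCGTAAG-3'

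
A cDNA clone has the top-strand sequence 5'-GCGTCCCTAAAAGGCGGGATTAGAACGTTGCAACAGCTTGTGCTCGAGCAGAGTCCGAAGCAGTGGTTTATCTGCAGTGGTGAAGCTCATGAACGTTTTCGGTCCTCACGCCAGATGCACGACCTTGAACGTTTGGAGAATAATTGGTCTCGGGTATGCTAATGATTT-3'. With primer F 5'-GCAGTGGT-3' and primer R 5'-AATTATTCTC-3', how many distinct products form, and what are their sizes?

Two products: 86 bp, 72 bp

The forward primer GCAGTGGT matches the top strand at positions 60–67, 74–81.
The reverse primer's reverse complement is GAGAATAATT, matching at positions 136–145.
Each forward site pairs with the reverse site to give a product ending at position 145: sizes 86, 72 bp.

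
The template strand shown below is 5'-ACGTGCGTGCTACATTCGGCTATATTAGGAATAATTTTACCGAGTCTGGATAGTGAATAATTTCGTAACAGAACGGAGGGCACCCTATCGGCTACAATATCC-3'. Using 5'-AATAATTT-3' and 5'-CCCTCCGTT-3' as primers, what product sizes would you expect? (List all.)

51 bp, 25 bp

The forward primer AATAATTT matches the top strand at positions 30–37, 56–63.
The reverse primer's reverse complement is AACGGAGGG, matching at positions 72–80.
Each forward site pairs with the reverse site to give a product ending at position 80: sizes 51, 25 bp.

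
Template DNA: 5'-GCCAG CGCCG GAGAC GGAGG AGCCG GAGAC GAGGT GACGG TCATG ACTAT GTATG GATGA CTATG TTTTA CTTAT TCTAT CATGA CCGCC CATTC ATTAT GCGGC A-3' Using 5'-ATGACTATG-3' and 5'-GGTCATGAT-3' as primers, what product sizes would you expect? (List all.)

45 bp, 31 bp

The forward primer ATGACTATG matches the top strand at positions 43–51, 57–65.
The reverse primer's reverse complement is ATCATGACC, matching at positions 79–87.
Each forward site pairs with the reverse site to give a product ending at position 87: sizes 45, 31 bp.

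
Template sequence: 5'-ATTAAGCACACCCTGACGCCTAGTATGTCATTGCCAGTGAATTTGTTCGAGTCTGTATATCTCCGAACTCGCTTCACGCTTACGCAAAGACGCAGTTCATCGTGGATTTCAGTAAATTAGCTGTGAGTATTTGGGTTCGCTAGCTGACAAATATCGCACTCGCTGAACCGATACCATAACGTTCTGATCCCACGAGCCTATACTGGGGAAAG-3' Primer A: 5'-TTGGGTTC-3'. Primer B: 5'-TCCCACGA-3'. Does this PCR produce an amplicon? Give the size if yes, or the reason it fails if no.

No product — both primers anneal to the same strand and extend in the same direction.

Primer A (TTGGGTTC) matches the top strand at positions 131–138 (3' end points downstream).
Primer B (TCCCACGA) also matches the top strand directly, at positions 188–195 — its reverse complement TCGTGGGA is not present.
Both primers anneal to the bottom strand with 3' ends pointing the same way, so neither can prime synthesis back toward the other.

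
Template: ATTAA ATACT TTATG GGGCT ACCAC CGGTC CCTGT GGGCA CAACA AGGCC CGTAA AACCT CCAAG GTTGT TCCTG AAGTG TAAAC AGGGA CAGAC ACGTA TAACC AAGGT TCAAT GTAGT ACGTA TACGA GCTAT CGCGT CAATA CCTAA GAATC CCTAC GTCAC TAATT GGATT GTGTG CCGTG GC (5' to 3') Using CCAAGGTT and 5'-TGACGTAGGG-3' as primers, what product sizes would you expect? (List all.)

104 bp, 61 bp

The forward primer CCAAGGTT matches the top strand at positions 61–68, 104–111.
The reverse primer's reverse complement is CCCTACGTCA, matching at positions 155–164.
Each forward site pairs with the reverse site to give a product ending at position 164: sizes 104, 61 bp.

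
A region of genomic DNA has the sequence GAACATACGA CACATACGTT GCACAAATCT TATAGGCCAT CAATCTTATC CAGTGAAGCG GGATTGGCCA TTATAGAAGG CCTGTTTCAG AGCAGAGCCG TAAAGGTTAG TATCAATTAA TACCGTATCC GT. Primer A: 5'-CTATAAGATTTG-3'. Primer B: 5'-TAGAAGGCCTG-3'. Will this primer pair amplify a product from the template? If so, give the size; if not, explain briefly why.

Primer A (CTATAAGATTTG) has reverse complement CAAATCTTATAG, which matches the top strand at positions 24–35; primer A anneals to the top strand there with its 3' end pointing upstream toward position 24.
Primer B (TAGAAGGCCTG) matches the top strand directly at positions 74–84; it anneals to the bottom strand with its 3' end pointing downstream toward position 84.
The 3' ends diverge (primer A extends toward position 1, primer B toward position 132), so the primers never converge on a shared product.

No product — the primers' 3' ends point away from each other.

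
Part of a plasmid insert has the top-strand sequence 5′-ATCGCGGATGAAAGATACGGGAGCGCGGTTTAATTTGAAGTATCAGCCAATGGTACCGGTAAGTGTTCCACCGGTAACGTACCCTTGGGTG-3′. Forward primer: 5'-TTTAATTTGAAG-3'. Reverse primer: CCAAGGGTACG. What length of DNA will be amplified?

Scanning the template, TTTAATTTGAAG occurs at positions 29–40; this primer anneals to the bottom strand there with its 3' end pointing downstream.
Reverse complement of the reverse primer: CGTACCCTTGG. This occurs on the top strand at positions 78–88.
The product runs from position 29 to position 88, so its length is 88 − 29 + 1 = 60 bp.

60 bp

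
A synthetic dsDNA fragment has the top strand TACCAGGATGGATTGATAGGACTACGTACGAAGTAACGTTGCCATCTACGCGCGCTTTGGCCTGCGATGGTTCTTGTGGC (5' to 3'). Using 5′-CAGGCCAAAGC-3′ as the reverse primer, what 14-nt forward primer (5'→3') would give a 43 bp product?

5'-CTACGTACGAAGTA-3'

The reverse primer's reverse complement GCTTTGGCCTG matches the template at positions 54–64, so the product ends at position 64.
A 43 bp product then starts at position 64 − 43 + 1 = 22.
The forward primer is identical to the top strand there: CTACGTACGAAGTA.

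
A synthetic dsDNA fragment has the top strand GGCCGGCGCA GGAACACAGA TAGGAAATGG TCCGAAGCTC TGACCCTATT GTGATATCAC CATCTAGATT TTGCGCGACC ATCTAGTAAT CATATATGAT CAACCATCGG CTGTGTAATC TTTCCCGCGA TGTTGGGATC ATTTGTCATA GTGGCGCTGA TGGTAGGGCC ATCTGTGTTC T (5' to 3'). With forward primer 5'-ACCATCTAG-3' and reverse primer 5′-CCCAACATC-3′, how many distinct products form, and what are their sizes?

Two products: 79 bp, 60 bp

The forward primer ACCATCTAG matches the top strand at positions 59–67, 78–86.
The reverse primer's reverse complement is GATGTTGGG, matching at positions 129–137.
Each forward site pairs with the reverse site to give a product ending at position 137: sizes 79, 60 bp.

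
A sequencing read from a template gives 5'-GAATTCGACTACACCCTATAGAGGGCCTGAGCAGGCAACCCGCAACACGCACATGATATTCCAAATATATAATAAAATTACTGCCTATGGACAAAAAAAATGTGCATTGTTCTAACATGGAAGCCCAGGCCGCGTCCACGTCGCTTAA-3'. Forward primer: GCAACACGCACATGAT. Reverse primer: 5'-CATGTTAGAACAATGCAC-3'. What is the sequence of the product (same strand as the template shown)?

5'-GCAACACGCACATGATATTCCAAATATATAATAAAATTACTGCCTATGGACAAAAAAAATGTGCATTGTTCTAACATG-3'

Scanning the template, GCAACACGCACATGAT occurs at positions 42–57; this primer anneals to the bottom strand there with its 3' end pointing downstream.
Reverse complement of the reverse primer: GTGCATTGTTCTAACATG. This occurs on the top strand at positions 102–119.
The product is the template from position 42 through 119 (78 bp).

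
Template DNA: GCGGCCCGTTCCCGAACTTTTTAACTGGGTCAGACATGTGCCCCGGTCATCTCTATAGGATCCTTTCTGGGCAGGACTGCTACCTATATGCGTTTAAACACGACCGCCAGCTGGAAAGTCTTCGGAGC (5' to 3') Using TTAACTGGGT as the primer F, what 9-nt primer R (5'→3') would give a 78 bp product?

5'-TTTAAACGC-3'

The forward primer binds at positions 21–30, so a 78 bp product ends at position 21 + 78 − 1 = 98.
The reverse primer anneals to the top strand over positions 90–98, i.e. to GCGTTTAAA.
Its sequence written 5'→3' is the reverse complement: TTTAAACGC.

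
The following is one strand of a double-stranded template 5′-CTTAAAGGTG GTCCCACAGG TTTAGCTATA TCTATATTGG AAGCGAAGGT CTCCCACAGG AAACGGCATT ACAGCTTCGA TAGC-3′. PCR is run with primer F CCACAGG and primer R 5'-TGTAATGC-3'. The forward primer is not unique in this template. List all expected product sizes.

60 bp, 20 bp

The forward primer CCACAGG matches the top strand at positions 14–20, 54–60.
The reverse primer's reverse complement is GCATTACA, matching at positions 66–73.
Each forward site pairs with the reverse site to give a product ending at position 73: sizes 60, 20 bp.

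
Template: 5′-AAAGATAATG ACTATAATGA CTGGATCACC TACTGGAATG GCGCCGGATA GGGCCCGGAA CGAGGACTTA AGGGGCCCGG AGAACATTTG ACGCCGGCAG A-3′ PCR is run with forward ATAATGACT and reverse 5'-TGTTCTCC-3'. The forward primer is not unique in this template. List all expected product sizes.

The forward primer ATAATGACT matches the top strand at positions 5–13, 14–22.
The reverse primer's reverse complement is GGAGAACA, matching at positions 79–86.
Each forward site pairs with the reverse site to give a product ending at position 86: sizes 82, 73 bp.

82 bp, 73 bp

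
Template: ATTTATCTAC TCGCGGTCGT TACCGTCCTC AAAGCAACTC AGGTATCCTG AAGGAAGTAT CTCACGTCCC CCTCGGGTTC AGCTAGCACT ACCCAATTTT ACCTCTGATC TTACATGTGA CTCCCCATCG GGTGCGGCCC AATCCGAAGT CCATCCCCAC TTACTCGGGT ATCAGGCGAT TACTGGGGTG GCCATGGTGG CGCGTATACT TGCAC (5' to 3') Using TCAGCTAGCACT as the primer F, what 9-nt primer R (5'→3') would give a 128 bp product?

5'-TACGCGCCA-3'

The forward primer binds at positions 79–90, so a 128 bp product ends at position 79 + 128 − 1 = 206.
The reverse primer anneals to the top strand over positions 198–206, i.e. to TGGCGCGTA.
Its sequence written 5'→3' is the reverse complement: TACGCGCCA.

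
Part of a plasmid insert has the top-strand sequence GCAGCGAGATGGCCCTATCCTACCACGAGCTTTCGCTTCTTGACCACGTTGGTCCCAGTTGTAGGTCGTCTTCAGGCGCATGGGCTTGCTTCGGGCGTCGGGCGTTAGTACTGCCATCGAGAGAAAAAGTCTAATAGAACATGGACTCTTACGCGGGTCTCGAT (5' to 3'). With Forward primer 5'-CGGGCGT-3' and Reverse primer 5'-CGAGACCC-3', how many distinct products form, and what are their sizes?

Two products: 71 bp, 64 bp

The forward primer CGGGCGT matches the top strand at positions 92–98, 99–105.
The reverse primer's reverse complement is GGGTCTCG, matching at positions 155–162.
Each forward site pairs with the reverse site to give a product ending at position 162: sizes 71, 64 bp.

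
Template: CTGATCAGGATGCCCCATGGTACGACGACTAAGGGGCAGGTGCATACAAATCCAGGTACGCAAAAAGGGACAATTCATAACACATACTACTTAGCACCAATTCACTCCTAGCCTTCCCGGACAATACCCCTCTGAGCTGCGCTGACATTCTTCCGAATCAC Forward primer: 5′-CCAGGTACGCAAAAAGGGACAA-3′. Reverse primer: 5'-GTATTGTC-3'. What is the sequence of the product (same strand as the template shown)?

5'-CCAGGTACGCAAAAAGGGACAATTCATAACACATACTACTTAGCACCAATTCACTCCTAGCCTTCCCGGACAATAC-3'

Forward primer CCAGGTACGCAAAAAGGGACAA is found on the top strand at positions 52–73.
The reverse primer's reverse complement is GACAATAC, which matches the template at positions 120–127.
The product is the template from position 52 through 127 (76 bp).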